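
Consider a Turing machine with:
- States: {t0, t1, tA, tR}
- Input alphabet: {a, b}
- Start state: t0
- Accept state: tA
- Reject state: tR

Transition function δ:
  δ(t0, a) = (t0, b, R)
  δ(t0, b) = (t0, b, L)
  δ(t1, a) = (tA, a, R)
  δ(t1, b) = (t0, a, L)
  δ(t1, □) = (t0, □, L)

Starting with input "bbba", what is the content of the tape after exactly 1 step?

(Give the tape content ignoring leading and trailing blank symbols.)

Execution trace:
Initial: [t0]bbba
Step 1: δ(t0, b) = (t0, b, L) → [t0]□bbba

No transition is defined for δ(t0, □). By convention the machine halts and rejects.

After 1 step, the tape (ignoring leading/trailing blanks) is: bbba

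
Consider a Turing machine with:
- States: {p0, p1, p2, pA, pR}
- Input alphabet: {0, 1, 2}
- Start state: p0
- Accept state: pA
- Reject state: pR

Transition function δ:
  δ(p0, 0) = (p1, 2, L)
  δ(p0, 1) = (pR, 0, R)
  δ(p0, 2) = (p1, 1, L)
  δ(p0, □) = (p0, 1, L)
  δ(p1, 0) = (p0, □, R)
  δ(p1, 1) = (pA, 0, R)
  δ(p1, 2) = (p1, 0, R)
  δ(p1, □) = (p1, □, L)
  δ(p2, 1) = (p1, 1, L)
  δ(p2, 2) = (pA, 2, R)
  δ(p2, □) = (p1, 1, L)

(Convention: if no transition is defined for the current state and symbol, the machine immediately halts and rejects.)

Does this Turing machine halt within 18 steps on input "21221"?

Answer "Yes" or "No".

Execution trace:
Initial: [p0]21221
Step 1: δ(p0, 2) = (p1, 1, L) → [p1]□11221
Step 2: δ(p1, □) = (p1, □, L) → [p1]□□11221
Step 3: δ(p1, □) = (p1, □, L) → [p1]□□□11221
Step 4: δ(p1, □) = (p1, □, L) → [p1]□□□□11221
Step 5: δ(p1, □) = (p1, □, L) → [p1]□□□□□11221
Step 6: δ(p1, □) = (p1, □, L) → [p1]□□□□□□11221
Step 7: δ(p1, □) = (p1, □, L) → [p1]□□□□□□□11221
Step 8: δ(p1, □) = (p1, □, L) → [p1]□□□□□□□□11221
Step 9: δ(p1, □) = (p1, □, L) → [p1]□□□□□□□□□11221
Step 10: δ(p1, □) = (p1, □, L) → [p1]□□□□□□□□□□11221
Step 11: δ(p1, □) = (p1, □, L) → [p1]□□□□□□□□□□□11221
Step 12: δ(p1, □) = (p1, □, L) → [p1]□□□□□□□□□□□□11221
Step 13: δ(p1, □) = (p1, □, L) → [p1]□□□□□□□□□□□□□11221
Step 14: δ(p1, □) = (p1, □, L) → [p1]□□□□□□□□□□□□□□11221
Step 15: δ(p1, □) = (p1, □, L) → [p1]□□□□□□□□□□□□□□□11221
Step 16: δ(p1, □) = (p1, □, L) → [p1]□□□□□□□□□□□□□□□□11221
Step 17: δ(p1, □) = (p1, □, L) → [p1]□□□□□□□□□□□□□□□□□11221
Step 18: δ(p1, □) = (p1, □, L) → [p1]□□□□□□□□□□□□□□□□□□11221

The machine has not reached a halting state after 18 steps.
The machine did not halt within the 18-step bound.

Answer: No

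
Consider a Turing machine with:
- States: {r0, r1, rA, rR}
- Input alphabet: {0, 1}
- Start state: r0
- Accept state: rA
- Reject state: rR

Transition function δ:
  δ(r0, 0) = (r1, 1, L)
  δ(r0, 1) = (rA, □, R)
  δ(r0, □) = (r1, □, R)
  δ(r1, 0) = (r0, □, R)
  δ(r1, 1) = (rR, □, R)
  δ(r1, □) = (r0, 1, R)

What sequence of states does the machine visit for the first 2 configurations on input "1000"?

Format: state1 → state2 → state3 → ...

Execution trace:
Initial: [r0]1000
Step 1: δ(r0, 1) = (rA, □, R) → □[rA]000

The machine reaches the accept state rA and halts.

State sequence: r0 → rA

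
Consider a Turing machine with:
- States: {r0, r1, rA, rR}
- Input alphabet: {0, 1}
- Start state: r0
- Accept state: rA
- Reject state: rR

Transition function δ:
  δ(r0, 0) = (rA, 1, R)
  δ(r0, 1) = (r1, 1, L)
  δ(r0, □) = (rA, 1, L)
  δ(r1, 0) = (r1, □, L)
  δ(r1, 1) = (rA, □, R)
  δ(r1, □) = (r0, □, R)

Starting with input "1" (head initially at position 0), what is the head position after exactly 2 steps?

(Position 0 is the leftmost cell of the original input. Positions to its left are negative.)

Execution trace (head position shown):
Step 0: [r0]1  (head at position 0)
Step 1: move left → [r1]□1  (head at position -1)
Step 2: move right → □[r0]1  (head at position 0)

After 2 steps, the head is at position 0.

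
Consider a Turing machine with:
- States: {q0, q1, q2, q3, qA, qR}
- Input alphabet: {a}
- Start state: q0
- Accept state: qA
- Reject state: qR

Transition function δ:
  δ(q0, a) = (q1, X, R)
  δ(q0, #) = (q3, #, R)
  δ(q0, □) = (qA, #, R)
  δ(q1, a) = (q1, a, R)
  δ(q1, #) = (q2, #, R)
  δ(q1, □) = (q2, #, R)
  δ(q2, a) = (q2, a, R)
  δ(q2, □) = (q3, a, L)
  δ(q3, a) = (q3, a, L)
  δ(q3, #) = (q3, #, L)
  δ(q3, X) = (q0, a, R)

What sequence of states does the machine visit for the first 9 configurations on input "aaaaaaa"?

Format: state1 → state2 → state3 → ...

Execution trace:
Initial: [q0]aaaaaaa
Step 1: δ(q0, a) = (q1, X, R) → X[q1]aaaaaa
Step 2: δ(q1, a) = (q1, a, R) → Xa[q1]aaaaa
Step 3: δ(q1, a) = (q1, a, R) → Xaa[q1]aaaa
Step 4: δ(q1, a) = (q1, a, R) → Xaaa[q1]aaa
Step 5: δ(q1, a) = (q1, a, R) → Xaaaa[q1]aa
Step 6: δ(q1, a) = (q1, a, R) → Xaaaaa[q1]a
Step 7: δ(q1, a) = (q1, a, R) → Xaaaaaa[q1]□
Step 8: δ(q1, □) = (q2, #, R) → Xaaaaaa#[q2]□

State sequence: q0 → q1 → q1 → q1 → q1 → q1 → q1 → q1 → q2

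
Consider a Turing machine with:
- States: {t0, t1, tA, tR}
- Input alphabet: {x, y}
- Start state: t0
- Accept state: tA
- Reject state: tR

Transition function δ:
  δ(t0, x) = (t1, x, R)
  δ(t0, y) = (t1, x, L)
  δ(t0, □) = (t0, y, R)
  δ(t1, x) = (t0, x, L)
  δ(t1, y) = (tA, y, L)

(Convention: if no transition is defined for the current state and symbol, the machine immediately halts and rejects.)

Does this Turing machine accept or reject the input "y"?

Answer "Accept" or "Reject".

Execution trace:
Initial: [t0]y
Step 1: δ(t0, y) = (t1, x, L) → [t1]□x

No transition is defined for δ(t1, □). By convention the machine halts and rejects.

Answer: Reject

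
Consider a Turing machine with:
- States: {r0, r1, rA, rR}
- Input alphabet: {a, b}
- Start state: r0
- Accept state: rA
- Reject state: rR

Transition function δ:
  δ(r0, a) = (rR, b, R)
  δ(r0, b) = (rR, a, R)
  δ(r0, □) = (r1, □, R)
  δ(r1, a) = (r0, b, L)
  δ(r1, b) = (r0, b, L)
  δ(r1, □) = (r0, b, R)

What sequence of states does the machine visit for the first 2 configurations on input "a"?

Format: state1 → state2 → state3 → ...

Execution trace:
Initial: [r0]a
Step 1: δ(r0, a) = (rR, b, R) → b[rR]□

The machine reaches the reject state rR and halts.

State sequence: r0 → rR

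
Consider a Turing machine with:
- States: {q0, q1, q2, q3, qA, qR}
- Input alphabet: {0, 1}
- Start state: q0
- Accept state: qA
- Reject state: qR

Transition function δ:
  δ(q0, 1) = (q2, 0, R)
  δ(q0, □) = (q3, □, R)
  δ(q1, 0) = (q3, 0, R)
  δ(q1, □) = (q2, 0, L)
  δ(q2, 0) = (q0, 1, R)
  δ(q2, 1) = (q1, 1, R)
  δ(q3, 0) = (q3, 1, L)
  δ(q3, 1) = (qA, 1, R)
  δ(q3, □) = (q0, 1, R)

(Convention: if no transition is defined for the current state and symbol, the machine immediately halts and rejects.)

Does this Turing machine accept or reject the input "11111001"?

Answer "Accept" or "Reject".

Execution trace:
Initial: [q0]11111001
Step 1: δ(q0, 1) = (q2, 0, R) → 0[q2]1111001
Step 2: δ(q2, 1) = (q1, 1, R) → 01[q1]111001

No transition is defined for δ(q1, 1). By convention the machine halts and rejects.

Answer: Reject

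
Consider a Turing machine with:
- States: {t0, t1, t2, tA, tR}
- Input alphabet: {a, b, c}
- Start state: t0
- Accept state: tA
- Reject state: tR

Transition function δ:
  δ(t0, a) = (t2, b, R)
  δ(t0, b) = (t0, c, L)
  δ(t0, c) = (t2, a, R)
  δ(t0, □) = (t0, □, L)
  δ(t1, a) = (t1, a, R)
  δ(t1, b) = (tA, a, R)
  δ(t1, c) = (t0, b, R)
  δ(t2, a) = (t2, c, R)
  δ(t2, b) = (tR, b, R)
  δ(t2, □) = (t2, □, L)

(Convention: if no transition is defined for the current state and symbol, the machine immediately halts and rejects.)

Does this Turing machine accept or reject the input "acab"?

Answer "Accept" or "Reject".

Execution trace:
Initial: [t0]acab
Step 1: δ(t0, a) = (t2, b, R) → b[t2]cab

No transition is defined for δ(t2, c). By convention the machine halts and rejects.

Answer: Reject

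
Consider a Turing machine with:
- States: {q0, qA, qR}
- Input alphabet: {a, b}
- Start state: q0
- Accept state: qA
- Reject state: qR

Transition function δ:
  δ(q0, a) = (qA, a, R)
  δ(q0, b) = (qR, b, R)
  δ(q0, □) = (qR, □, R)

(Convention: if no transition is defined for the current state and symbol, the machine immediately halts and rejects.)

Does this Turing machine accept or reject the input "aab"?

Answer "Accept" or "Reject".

Execution trace:
Initial: [q0]aab
Step 1: δ(q0, a) = (qA, a, R) → a[qA]ab

The machine reaches the accept state qA and halts.

Answer: Accept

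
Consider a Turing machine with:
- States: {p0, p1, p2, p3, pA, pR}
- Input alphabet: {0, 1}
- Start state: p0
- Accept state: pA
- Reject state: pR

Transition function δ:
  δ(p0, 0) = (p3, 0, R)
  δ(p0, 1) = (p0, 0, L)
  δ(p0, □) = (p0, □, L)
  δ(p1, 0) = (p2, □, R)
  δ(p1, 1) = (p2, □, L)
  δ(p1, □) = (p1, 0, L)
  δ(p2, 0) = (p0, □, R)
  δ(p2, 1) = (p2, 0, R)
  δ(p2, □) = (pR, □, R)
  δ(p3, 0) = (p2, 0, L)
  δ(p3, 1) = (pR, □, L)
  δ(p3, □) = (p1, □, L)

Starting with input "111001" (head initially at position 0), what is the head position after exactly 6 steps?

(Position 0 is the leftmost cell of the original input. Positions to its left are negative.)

Execution trace (head position shown):
Step 0: [p0]111001  (head at position 0)
Step 1: move left → [p0]□011001  (head at position -1)
Step 2: move left → [p0]□□011001  (head at position -2)
Step 3: move left → [p0]□□□011001  (head at position -3)
Step 4: move left → [p0]□□□□011001  (head at position -4)
Step 5: move left → [p0]□□□□□011001  (head at position -5)
Step 6: move left → [p0]□□□□□□011001  (head at position -6)

After 6 steps, the head is at position -6.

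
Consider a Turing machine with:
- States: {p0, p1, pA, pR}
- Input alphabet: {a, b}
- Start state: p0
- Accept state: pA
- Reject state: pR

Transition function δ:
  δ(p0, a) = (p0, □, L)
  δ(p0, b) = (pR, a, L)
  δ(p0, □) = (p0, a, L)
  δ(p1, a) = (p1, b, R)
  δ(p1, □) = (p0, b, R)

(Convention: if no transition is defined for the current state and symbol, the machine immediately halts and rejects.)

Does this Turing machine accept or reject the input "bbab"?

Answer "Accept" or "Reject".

Execution trace:
Initial: [p0]bbab
Step 1: δ(p0, b) = (pR, a, L) → [pR]□abab

The machine reaches the reject state pR and halts.

Answer: Reject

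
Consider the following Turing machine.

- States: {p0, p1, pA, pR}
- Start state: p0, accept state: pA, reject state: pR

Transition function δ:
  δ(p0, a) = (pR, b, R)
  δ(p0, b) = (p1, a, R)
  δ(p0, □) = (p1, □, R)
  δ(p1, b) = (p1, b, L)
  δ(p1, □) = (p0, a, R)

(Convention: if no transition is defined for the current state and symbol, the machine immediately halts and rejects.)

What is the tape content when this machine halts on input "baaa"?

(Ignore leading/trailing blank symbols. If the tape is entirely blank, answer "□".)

Execution trace:
Initial: [p0]baaa
Step 1: δ(p0, b) = (p1, a, R) → a[p1]aaa

No transition is defined for δ(p1, a). By convention the machine halts and rejects.

Final tape (ignoring leading/trailing blanks): aaaa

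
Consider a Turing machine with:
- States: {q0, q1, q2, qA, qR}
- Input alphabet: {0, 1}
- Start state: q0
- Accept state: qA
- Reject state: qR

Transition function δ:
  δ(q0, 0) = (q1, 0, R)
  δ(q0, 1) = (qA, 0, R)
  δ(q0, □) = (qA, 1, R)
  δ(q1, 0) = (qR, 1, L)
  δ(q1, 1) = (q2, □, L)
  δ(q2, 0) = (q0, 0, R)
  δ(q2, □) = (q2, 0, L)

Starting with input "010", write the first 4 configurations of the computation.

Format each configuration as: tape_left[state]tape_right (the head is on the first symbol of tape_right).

Transitions applied:
Step 1: δ(q0, 0) = (q1, 0, R)
Step 2: δ(q1, 1) = (q2, □, L)
Step 3: δ(q2, 0) = (q0, 0, R)

The first 4 configurations are:
[q0]010 ⊢ 0[q1]10 ⊢ [q2]0□0 ⊢ 0[q0]□0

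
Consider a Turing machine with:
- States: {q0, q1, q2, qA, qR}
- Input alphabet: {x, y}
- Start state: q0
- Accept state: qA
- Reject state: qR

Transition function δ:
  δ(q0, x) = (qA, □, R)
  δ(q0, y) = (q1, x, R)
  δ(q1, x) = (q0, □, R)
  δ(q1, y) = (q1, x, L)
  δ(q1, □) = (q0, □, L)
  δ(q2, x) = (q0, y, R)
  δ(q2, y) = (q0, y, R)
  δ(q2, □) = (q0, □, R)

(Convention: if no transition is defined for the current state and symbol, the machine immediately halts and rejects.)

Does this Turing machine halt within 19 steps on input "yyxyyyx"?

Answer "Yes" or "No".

Execution trace:
Initial: [q0]yyxyyyx
Step 1: δ(q0, y) = (q1, x, R) → x[q1]yxyyyx
Step 2: δ(q1, y) = (q1, x, L) → [q1]xxxyyyx
Step 3: δ(q1, x) = (q0, □, R) → □[q0]xxyyyx
Step 4: δ(q0, x) = (qA, □, R) → □□[qA]xyyyx

The machine reaches the accept state qA and halts.
The machine halted after 4 steps (within the 19-step bound).

Answer: Yes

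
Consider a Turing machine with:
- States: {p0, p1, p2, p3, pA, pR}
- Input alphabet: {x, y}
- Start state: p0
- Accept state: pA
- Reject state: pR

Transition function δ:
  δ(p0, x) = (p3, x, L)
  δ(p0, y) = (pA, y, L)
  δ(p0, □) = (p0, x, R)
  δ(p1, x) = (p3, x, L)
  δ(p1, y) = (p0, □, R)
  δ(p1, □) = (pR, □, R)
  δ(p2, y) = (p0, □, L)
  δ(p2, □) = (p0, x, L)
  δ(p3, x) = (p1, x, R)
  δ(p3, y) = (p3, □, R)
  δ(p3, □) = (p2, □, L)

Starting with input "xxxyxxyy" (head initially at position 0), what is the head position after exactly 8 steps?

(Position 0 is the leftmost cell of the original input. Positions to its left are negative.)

Execution trace (head position shown):
Step 0: [p0]xxxyxxyy  (head at position 0)
Step 1: move left → [p3]□xxxyxxyy  (head at position -1)
Step 2: move left → [p2]□□xxxyxxyy  (head at position -2)
Step 3: move left → [p0]□x□xxxyxxyy  (head at position -3)
Step 4: move right → x[p0]x□xxxyxxyy  (head at position -2)
Step 5: move left → [p3]xx□xxxyxxyy  (head at position -3)
Step 6: move right → x[p1]x□xxxyxxyy  (head at position -2)
Step 7: move left → [p3]xx□xxxyxxyy  (head at position -3)
Step 8: move right → x[p1]x□xxxyxxyy  (head at position -2)

After 8 steps, the head is at position -2.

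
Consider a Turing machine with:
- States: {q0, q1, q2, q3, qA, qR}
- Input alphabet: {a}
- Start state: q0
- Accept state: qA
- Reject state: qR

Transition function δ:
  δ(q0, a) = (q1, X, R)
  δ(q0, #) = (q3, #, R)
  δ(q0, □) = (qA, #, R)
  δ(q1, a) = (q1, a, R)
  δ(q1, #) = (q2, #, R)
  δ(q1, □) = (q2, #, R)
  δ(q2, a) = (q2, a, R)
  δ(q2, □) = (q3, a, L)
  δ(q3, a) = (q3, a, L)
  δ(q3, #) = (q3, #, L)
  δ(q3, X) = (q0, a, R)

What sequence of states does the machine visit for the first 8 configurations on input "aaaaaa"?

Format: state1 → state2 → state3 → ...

Execution trace:
Initial: [q0]aaaaaa
Step 1: δ(q0, a) = (q1, X, R) → X[q1]aaaaa
Step 2: δ(q1, a) = (q1, a, R) → Xa[q1]aaaa
Step 3: δ(q1, a) = (q1, a, R) → Xaa[q1]aaa
Step 4: δ(q1, a) = (q1, a, R) → Xaaa[q1]aa
Step 5: δ(q1, a) = (q1, a, R) → Xaaaa[q1]a
Step 6: δ(q1, a) = (q1, a, R) → Xaaaaa[q1]□
Step 7: δ(q1, □) = (q2, #, R) → Xaaaaa#[q2]□

State sequence: q0 → q1 → q1 → q1 → q1 → q1 → q1 → q2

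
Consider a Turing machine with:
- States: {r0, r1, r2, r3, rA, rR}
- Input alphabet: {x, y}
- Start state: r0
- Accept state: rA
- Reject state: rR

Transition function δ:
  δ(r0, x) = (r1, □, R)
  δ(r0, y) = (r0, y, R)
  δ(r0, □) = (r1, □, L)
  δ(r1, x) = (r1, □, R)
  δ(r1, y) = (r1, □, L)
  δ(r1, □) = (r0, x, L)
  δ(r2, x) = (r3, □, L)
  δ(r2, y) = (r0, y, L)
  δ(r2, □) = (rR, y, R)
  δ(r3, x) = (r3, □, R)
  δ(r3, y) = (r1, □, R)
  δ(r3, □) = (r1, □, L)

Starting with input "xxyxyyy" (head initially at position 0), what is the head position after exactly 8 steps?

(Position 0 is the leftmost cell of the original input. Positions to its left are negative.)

Execution trace (head position shown):
Step 0: [r0]xxyxyyy  (head at position 0)
Step 1: move right → □[r1]xyxyyy  (head at position 1)
Step 2: move right → □□[r1]yxyyy  (head at position 2)
Step 3: move left → □[r1]□□xyyy  (head at position 1)
Step 4: move left → [r0]□x□xyyy  (head at position 0)
Step 5: move left → [r1]□□x□xyyy  (head at position -1)
Step 6: move left → [r0]□x□x□xyyy  (head at position -2)
Step 7: move left → [r1]□□x□x□xyyy  (head at position -3)
Step 8: move left → [r0]□x□x□x□xyyy  (head at position -4)

After 8 steps, the head is at position -4.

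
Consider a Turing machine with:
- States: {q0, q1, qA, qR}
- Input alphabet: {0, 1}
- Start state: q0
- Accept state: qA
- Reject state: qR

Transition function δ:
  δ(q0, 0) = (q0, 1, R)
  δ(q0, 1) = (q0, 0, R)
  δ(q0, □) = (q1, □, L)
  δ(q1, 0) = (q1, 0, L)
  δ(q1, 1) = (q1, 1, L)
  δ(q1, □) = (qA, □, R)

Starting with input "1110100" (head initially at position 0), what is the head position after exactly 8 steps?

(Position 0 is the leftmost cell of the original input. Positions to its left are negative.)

Execution trace (head position shown):
Step 0: [q0]1110100  (head at position 0)
Step 1: move right → 0[q0]110100  (head at position 1)
Step 2: move right → 00[q0]10100  (head at position 2)
Step 3: move right → 000[q0]0100  (head at position 3)
Step 4: move right → 0001[q0]100  (head at position 4)
Step 5: move right → 00010[q0]00  (head at position 5)
Step 6: move right → 000101[q0]0  (head at position 6)
Step 7: move right → 0001011[q0]□  (head at position 7)
Step 8: move left → 000101[q1]1□  (head at position 6)

After 8 steps, the head is at position 6.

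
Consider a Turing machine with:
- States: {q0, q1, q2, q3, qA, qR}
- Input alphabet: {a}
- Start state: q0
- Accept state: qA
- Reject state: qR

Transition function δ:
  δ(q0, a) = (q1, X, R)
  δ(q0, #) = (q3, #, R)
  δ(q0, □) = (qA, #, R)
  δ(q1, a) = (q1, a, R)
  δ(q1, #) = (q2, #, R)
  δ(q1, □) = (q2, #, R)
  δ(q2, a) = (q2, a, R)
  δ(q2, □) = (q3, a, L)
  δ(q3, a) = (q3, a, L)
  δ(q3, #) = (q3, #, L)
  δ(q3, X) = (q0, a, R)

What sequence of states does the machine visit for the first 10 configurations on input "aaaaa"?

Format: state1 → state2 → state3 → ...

Execution trace:
Initial: [q0]aaaaa
Step 1: δ(q0, a) = (q1, X, R) → X[q1]aaaa
Step 2: δ(q1, a) = (q1, a, R) → Xa[q1]aaa
Step 3: δ(q1, a) = (q1, a, R) → Xaa[q1]aa
Step 4: δ(q1, a) = (q1, a, R) → Xaaa[q1]a
Step 5: δ(q1, a) = (q1, a, R) → Xaaaa[q1]□
Step 6: δ(q1, □) = (q2, #, R) → Xaaaa#[q2]□
Step 7: δ(q2, □) = (q3, a, L) → Xaaaa[q3]#a
Step 8: δ(q3, #) = (q3, #, L) → Xaaa[q3]a#a
Step 9: δ(q3, a) = (q3, a, L) → Xaa[q3]aa#a

State sequence: q0 → q1 → q1 → q1 → q1 → q1 → q2 → q3 → q3 → q3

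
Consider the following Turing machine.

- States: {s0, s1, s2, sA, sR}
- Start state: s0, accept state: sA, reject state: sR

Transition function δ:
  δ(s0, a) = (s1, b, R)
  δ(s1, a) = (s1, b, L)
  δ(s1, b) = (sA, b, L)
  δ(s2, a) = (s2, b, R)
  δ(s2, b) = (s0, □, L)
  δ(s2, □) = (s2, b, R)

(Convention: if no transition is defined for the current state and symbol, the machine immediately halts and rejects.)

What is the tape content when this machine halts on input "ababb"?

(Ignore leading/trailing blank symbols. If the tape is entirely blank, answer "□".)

Execution trace:
Initial: [s0]ababb
Step 1: δ(s0, a) = (s1, b, R) → b[s1]babb
Step 2: δ(s1, b) = (sA, b, L) → [sA]bbabb

The machine reaches the accept state sA and halts.

Final tape (ignoring leading/trailing blanks): bbabb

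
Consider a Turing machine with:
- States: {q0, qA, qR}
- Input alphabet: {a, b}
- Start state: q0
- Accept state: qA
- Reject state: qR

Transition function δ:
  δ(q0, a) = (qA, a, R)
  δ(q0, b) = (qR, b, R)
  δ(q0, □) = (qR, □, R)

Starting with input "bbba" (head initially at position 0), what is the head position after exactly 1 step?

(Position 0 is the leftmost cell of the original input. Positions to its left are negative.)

Execution trace (head position shown):
Step 0: [q0]bbba  (head at position 0)
Step 1: move right → b[qR]bba  (head at position 1)

After 1 step, the head is at position 1.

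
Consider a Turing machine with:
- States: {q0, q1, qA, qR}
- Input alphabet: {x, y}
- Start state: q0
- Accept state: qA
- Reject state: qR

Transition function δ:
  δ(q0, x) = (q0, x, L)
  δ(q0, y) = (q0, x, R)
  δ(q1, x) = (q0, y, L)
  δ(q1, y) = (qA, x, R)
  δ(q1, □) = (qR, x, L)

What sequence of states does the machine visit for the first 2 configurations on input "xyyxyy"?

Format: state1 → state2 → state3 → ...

Execution trace:
Initial: [q0]xyyxyy
Step 1: δ(q0, x) = (q0, x, L) → [q0]□xyyxyy

No transition is defined for δ(q0, □). By convention the machine halts and rejects.

State sequence: q0 → q0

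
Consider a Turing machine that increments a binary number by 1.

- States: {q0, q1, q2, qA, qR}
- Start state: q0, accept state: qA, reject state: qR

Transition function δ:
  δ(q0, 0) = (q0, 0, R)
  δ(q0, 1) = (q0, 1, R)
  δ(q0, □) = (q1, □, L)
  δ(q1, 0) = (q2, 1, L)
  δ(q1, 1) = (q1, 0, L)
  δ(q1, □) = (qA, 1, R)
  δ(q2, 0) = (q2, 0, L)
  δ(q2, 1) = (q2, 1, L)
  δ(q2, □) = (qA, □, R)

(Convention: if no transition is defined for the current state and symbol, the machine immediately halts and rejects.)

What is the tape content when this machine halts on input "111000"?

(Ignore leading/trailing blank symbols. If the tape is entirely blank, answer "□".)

Execution trace:
Initial: [q0]111000
Step 1: δ(q0, 1) = (q0, 1, R) → 1[q0]11000
Step 2: δ(q0, 1) = (q0, 1, R) → 11[q0]1000
Step 3: δ(q0, 1) = (q0, 1, R) → 111[q0]000
Step 4: δ(q0, 0) = (q0, 0, R) → 1110[q0]00
Step 5: δ(q0, 0) = (q0, 0, R) → 11100[q0]0
Step 6: δ(q0, 0) = (q0, 0, R) → 111000[q0]□
Step 7: δ(q0, □) = (q1, □, L) → 11100[q1]0□
Step 8: δ(q1, 0) = (q2, 1, L) → 1110[q2]01□
Step 9: δ(q2, 0) = (q2, 0, L) → 111[q2]001□
Step 10: δ(q2, 0) = (q2, 0, L) → 11[q2]1001□
Step 11: δ(q2, 1) = (q2, 1, L) → 1[q2]11001□
Step 12: δ(q2, 1) = (q2, 1, L) → [q2]111001□
Step 13: δ(q2, 1) = (q2, 1, L) → [q2]□111001□
Step 14: δ(q2, □) = (qA, □, R) → □[qA]111001□

The machine reaches the accept state qA and halts.

Final tape (ignoring leading/trailing blanks): 111001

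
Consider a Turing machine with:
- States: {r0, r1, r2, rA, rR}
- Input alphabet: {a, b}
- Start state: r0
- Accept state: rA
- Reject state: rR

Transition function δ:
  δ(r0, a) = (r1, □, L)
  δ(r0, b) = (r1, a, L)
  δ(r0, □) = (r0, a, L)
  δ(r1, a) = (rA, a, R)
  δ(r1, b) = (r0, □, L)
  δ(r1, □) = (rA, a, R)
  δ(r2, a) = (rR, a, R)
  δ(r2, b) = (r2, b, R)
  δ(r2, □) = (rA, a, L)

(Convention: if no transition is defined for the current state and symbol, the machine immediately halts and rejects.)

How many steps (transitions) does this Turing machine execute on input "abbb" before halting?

Execution trace:
Initial: [r0]abbb
Step 1: δ(r0, a) = (r1, □, L) → [r1]□□bbb
Step 2: δ(r1, □) = (rA, a, R) → a[rA]□bbb

The machine reaches the accept state rA and halts.

The machine executed 2 steps before halting.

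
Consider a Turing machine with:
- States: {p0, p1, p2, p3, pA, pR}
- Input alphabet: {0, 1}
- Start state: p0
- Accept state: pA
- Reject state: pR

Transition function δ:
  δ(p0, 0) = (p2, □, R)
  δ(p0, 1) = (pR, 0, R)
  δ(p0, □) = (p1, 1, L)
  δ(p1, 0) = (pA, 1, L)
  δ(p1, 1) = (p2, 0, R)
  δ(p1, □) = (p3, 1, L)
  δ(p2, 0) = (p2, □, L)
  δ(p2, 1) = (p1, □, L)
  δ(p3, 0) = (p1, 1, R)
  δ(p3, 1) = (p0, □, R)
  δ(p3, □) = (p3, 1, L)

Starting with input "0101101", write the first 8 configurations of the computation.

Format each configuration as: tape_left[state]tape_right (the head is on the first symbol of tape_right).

Transitions applied:
Step 1: δ(p0, 0) = (p2, □, R)
Step 2: δ(p2, 1) = (p1, □, L)
Step 3: δ(p1, □) = (p3, 1, L)
Step 4: δ(p3, □) = (p3, 1, L)
Step 5: δ(p3, □) = (p3, 1, L)
Step 6: δ(p3, □) = (p3, 1, L)
Step 7: δ(p3, □) = (p3, 1, L)

The first 8 configurations are:
[p0]0101101 ⊢ □[p2]101101 ⊢ [p1]□□01101 ⊢ [p3]□1□01101 ⊢ [p3]□11□01101 ⊢ [p3]□111□01101 ⊢ [p3]□1111□01101 ⊢ [p3]□11111□01101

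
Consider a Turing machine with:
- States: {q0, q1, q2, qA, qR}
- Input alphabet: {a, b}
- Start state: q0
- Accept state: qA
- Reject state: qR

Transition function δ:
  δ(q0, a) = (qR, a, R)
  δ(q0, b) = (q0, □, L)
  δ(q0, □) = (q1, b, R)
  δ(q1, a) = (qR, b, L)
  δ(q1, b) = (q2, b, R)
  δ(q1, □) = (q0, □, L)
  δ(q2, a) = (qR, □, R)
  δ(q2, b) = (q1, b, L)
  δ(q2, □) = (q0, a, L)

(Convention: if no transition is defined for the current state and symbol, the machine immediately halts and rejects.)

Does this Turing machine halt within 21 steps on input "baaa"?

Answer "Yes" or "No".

Execution trace:
Initial: [q0]baaa
Step 1: δ(q0, b) = (q0, □, L) → [q0]□□aaa
Step 2: δ(q0, □) = (q1, b, R) → b[q1]□aaa
Step 3: δ(q1, □) = (q0, □, L) → [q0]b□aaa
Step 4: δ(q0, b) = (q0, □, L) → [q0]□□□aaa
Step 5: δ(q0, □) = (q1, b, R) → b[q1]□□aaa
Step 6: δ(q1, □) = (q0, □, L) → [q0]b□□aaa
Step 7: δ(q0, b) = (q0, □, L) → [q0]□□□□aaa
Step 8: δ(q0, □) = (q1, b, R) → b[q1]□□□aaa
Step 9: δ(q1, □) = (q0, □, L) → [q0]b□□□aaa
Step 10: δ(q0, b) = (q0, □, L) → [q0]□□□□□aaa
Step 11: δ(q0, □) = (q1, b, R) → b[q1]□□□□aaa
Step 12: δ(q1, □) = (q0, □, L) → [q0]b□□□□aaa
Step 13: δ(q0, b) = (q0, □, L) → [q0]□□□□□□aaa
Step 14: δ(q0, □) = (q1, b, R) → b[q1]□□□□□aaa
Step 15: δ(q1, □) = (q0, □, L) → [q0]b□□□□□aaa
Step 16: δ(q0, b) = (q0, □, L) → [q0]□□□□□□□aaa
Step 17: δ(q0, □) = (q1, b, R) → b[q1]□□□□□□aaa
Step 18: δ(q1, □) = (q0, □, L) → [q0]b□□□□□□aaa
Step 19: δ(q0, b) = (q0, □, L) → [q0]□□□□□□□□aaa
Step 20: δ(q0, □) = (q1, b, R) → b[q1]□□□□□□□aaa
Step 21: δ(q1, □) = (q0, □, L) → [q0]b□□□□□□□aaa

The machine has not reached a halting state after 21 steps.
The machine did not halt within the 21-step bound.

Answer: No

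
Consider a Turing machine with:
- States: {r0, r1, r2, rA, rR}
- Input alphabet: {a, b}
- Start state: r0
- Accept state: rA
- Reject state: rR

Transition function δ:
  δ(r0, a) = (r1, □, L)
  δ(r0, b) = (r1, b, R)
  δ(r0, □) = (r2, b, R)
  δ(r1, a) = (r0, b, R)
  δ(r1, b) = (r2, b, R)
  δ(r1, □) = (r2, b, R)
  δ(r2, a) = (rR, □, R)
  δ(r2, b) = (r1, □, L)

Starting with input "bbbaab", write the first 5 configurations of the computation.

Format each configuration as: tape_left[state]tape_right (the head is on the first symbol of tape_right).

Transitions applied:
Step 1: δ(r0, b) = (r1, b, R)
Step 2: δ(r1, b) = (r2, b, R)
Step 3: δ(r2, b) = (r1, □, L)
Step 4: δ(r1, b) = (r2, b, R)

The first 5 configurations are:
[r0]bbbaab ⊢ b[r1]bbaab ⊢ bb[r2]baab ⊢ b[r1]b□aab ⊢ bb[r2]□aab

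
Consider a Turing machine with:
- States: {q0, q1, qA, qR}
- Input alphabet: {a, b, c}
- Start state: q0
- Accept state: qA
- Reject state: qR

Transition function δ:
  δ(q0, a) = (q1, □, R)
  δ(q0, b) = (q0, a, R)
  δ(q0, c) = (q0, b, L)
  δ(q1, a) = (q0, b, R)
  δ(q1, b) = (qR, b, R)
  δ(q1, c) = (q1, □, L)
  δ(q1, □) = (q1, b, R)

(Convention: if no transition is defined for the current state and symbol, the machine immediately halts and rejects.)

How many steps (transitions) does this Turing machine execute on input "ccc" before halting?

Execution trace:
Initial: [q0]ccc
Step 1: δ(q0, c) = (q0, b, L) → [q0]□bcc

No transition is defined for δ(q0, □). By convention the machine halts and rejects.

The machine executed 1 step before halting.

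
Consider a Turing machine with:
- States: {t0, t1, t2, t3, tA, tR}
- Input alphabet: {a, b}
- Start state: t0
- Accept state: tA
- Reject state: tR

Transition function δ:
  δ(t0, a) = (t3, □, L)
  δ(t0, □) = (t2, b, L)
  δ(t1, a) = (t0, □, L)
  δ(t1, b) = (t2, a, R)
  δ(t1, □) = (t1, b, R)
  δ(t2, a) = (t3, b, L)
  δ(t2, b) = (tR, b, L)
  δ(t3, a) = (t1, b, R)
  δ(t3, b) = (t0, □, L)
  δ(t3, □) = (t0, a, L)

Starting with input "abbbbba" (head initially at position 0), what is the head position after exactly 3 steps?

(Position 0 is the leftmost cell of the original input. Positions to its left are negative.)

Execution trace (head position shown):
Step 0: [t0]abbbbba  (head at position 0)
Step 1: move left → [t3]□□bbbbba  (head at position -1)
Step 2: move left → [t0]□a□bbbbba  (head at position -2)
Step 3: move left → [t2]□ba□bbbbba  (head at position -3)

After 3 steps, the head is at position -3.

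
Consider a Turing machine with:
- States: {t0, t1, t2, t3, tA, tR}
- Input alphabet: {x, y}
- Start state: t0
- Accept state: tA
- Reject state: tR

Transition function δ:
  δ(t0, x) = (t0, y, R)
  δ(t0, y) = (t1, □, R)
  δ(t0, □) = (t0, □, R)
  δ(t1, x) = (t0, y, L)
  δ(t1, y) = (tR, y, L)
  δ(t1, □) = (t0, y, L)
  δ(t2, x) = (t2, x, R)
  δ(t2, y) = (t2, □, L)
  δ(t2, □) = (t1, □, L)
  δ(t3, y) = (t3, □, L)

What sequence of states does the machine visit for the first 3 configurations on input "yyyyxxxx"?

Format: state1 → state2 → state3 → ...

Execution trace:
Initial: [t0]yyyyxxxx
Step 1: δ(t0, y) = (t1, □, R) → □[t1]yyyxxxx
Step 2: δ(t1, y) = (tR, y, L) → [tR]□yyyxxxx

The machine reaches the reject state tR and halts.

State sequence: t0 → t1 → tR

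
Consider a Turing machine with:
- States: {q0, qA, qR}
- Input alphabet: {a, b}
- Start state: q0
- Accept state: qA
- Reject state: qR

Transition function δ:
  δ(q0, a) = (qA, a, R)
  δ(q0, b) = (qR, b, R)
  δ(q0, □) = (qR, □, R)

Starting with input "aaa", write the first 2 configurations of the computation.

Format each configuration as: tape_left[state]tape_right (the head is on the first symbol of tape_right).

Transitions applied:
Step 1: δ(q0, a) = (qA, a, R)

The first 2 configurations are:
[q0]aaa ⊢ a[qA]aa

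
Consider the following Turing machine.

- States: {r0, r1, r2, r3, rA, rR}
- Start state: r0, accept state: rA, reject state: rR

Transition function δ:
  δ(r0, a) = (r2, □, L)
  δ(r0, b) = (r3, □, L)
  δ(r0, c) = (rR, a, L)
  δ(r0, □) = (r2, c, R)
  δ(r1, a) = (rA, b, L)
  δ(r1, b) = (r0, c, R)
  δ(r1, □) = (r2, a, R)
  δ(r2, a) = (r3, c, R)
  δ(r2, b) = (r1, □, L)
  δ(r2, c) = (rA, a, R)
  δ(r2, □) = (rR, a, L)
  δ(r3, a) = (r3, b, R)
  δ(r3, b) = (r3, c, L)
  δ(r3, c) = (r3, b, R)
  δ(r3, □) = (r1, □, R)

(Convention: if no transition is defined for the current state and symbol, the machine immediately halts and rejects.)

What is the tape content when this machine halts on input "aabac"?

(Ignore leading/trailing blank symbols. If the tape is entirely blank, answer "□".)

Execution trace:
Initial: [r0]aabac
Step 1: δ(r0, a) = (r2, □, L) → [r2]□□abac
Step 2: δ(r2, □) = (rR, a, L) → [rR]□a□abac

The machine reaches the reject state rR and halts.

Final tape (ignoring leading/trailing blanks): a□abac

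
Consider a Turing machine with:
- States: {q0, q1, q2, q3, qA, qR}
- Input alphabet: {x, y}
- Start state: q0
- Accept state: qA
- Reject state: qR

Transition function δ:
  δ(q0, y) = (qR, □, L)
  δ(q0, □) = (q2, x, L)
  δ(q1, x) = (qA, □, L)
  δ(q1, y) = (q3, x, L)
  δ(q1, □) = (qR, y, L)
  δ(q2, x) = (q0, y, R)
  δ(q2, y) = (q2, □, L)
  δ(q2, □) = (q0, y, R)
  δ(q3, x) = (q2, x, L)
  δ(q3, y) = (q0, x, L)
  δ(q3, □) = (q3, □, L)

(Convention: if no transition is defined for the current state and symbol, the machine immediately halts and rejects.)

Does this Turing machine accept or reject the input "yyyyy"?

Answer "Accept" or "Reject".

Execution trace:
Initial: [q0]yyyyy
Step 1: δ(q0, y) = (qR, □, L) → [qR]□□yyyy

The machine reaches the reject state qR and halts.

Answer: Reject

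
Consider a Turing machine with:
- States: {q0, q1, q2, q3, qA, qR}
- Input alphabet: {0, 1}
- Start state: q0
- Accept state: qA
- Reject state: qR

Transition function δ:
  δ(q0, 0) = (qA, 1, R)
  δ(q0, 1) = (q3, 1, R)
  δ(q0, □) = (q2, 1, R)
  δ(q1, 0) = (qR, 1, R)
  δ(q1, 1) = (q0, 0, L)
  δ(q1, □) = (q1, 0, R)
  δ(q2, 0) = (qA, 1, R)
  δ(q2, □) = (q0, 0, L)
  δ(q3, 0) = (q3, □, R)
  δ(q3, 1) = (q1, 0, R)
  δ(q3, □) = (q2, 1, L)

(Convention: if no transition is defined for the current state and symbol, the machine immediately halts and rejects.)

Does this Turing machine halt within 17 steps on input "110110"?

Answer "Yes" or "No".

Execution trace:
Initial: [q0]110110
Step 1: δ(q0, 1) = (q3, 1, R) → 1[q3]10110
Step 2: δ(q3, 1) = (q1, 0, R) → 10[q1]0110
Step 3: δ(q1, 0) = (qR, 1, R) → 101[qR]110

The machine reaches the reject state qR and halts.
The machine halted after 3 steps (within the 17-step bound).

Answer: Yes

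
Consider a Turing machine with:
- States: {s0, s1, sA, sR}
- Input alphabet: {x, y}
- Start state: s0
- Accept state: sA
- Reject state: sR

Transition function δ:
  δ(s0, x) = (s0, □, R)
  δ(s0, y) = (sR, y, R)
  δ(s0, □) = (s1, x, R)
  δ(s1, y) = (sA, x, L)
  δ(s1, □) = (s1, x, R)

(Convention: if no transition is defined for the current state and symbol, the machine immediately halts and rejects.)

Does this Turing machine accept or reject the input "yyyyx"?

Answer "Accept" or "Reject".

Execution trace:
Initial: [s0]yyyyx
Step 1: δ(s0, y) = (sR, y, R) → y[sR]yyyx

The machine reaches the reject state sR and halts.

Answer: Reject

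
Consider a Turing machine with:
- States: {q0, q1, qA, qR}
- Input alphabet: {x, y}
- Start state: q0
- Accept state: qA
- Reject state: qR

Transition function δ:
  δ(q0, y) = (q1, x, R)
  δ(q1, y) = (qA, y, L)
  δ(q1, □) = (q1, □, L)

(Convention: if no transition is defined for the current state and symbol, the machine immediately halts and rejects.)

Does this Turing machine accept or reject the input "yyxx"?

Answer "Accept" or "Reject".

Execution trace:
Initial: [q0]yyxx
Step 1: δ(q0, y) = (q1, x, R) → x[q1]yxx
Step 2: δ(q1, y) = (qA, y, L) → [qA]xyxx

The machine reaches the accept state qA and halts.

Answer: Accept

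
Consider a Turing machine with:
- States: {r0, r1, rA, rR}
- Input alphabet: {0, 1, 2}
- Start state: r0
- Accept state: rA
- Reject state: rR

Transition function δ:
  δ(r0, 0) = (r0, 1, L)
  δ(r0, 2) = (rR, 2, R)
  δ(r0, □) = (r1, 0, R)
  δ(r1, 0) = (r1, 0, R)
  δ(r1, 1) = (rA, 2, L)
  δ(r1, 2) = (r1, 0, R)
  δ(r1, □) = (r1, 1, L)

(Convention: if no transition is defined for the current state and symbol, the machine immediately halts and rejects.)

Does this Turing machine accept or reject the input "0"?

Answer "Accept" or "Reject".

Execution trace:
Initial: [r0]0
Step 1: δ(r0, 0) = (r0, 1, L) → [r0]□1
Step 2: δ(r0, □) = (r1, 0, R) → 0[r1]1
Step 3: δ(r1, 1) = (rA, 2, L) → [rA]02

The machine reaches the accept state rA and halts.

Answer: Accept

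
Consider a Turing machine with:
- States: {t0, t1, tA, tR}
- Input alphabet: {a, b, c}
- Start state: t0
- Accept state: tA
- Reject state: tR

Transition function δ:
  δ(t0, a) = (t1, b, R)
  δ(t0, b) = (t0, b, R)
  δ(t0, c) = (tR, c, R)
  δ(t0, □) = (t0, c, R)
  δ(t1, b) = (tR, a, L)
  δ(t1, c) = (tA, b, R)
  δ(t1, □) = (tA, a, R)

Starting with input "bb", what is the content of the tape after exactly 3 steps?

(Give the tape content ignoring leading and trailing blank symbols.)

Execution trace:
Initial: [t0]bb
Step 1: δ(t0, b) = (t0, b, R) → b[t0]b
Step 2: δ(t0, b) = (t0, b, R) → bb[t0]□
Step 3: δ(t0, □) = (t0, c, R) → bbc[t0]□

After 3 steps, the tape (ignoring leading/trailing blanks) is: bbc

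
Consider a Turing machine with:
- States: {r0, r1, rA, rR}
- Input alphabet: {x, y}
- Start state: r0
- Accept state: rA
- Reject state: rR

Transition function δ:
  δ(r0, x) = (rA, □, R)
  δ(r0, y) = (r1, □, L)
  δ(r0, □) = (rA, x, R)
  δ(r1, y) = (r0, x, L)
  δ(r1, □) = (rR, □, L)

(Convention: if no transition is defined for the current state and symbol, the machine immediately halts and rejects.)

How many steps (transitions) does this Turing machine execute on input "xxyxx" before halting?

Execution trace:
Initial: [r0]xxyxx
Step 1: δ(r0, x) = (rA, □, R) → □[rA]xyxx

The machine reaches the accept state rA and halts.

The machine executed 1 step before halting.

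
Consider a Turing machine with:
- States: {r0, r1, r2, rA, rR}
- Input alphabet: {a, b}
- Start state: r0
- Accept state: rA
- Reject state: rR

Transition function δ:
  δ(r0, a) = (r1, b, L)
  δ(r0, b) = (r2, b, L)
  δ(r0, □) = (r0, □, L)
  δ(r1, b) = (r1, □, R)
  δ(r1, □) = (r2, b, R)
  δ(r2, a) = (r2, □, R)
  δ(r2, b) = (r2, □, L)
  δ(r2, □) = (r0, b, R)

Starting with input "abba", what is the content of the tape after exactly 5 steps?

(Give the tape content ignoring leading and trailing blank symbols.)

Execution trace:
Initial: [r0]abba
Step 1: δ(r0, a) = (r1, b, L) → [r1]□bbba
Step 2: δ(r1, □) = (r2, b, R) → b[r2]bbba
Step 3: δ(r2, b) = (r2, □, L) → [r2]b□bba
Step 4: δ(r2, b) = (r2, □, L) → [r2]□□□bba
Step 5: δ(r2, □) = (r0, b, R) → b[r0]□□bba

After 5 steps, the tape (ignoring leading/trailing blanks) is: b□□bba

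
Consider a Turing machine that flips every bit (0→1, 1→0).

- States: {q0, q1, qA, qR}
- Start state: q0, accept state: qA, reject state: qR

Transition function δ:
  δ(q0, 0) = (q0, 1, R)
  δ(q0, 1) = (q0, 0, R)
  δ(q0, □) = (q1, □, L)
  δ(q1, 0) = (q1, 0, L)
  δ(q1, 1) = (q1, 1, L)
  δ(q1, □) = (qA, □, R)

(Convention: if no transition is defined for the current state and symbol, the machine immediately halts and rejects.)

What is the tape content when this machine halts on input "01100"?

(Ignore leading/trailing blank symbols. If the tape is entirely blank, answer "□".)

Execution trace:
Initial: [q0]01100
Step 1: δ(q0, 0) = (q0, 1, R) → 1[q0]1100
Step 2: δ(q0, 1) = (q0, 0, R) → 10[q0]100
Step 3: δ(q0, 1) = (q0, 0, R) → 100[q0]00
Step 4: δ(q0, 0) = (q0, 1, R) → 1001[q0]0
Step 5: δ(q0, 0) = (q0, 1, R) → 10011[q0]□
Step 6: δ(q0, □) = (q1, □, L) → 1001[q1]1□
Step 7: δ(q1, 1) = (q1, 1, L) → 100[q1]11□
Step 8: δ(q1, 1) = (q1, 1, L) → 10[q1]011□
Step 9: δ(q1, 0) = (q1, 0, L) → 1[q1]0011□
Step 10: δ(q1, 0) = (q1, 0, L) → [q1]10011□
Step 11: δ(q1, 1) = (q1, 1, L) → [q1]□10011□
Step 12: δ(q1, □) = (qA, □, R) → □[qA]10011□

The machine reaches the accept state qA and halts.

Final tape (ignoring leading/trailing blanks): 10011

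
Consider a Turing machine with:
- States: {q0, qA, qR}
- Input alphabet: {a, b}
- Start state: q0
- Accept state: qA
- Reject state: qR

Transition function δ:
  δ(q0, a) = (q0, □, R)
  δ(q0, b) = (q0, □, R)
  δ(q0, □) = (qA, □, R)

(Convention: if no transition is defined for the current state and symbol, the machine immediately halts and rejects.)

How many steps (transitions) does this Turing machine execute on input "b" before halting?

Execution trace:
Initial: [q0]b
Step 1: δ(q0, b) = (q0, □, R) → □[q0]□
Step 2: δ(q0, □) = (qA, □, R) → □□[qA]□

The machine reaches the accept state qA and halts.

The machine executed 2 steps before halting.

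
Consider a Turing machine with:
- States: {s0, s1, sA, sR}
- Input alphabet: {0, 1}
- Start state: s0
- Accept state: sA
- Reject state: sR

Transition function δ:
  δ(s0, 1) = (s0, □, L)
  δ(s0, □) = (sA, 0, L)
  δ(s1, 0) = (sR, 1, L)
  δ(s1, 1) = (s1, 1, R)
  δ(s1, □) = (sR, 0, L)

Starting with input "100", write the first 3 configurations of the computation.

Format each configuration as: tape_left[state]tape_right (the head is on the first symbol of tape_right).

Transitions applied:
Step 1: δ(s0, 1) = (s0, □, L)
Step 2: δ(s0, □) = (sA, 0, L)

The first 3 configurations are:
[s0]100 ⊢ [s0]□□00 ⊢ [sA]□0□00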